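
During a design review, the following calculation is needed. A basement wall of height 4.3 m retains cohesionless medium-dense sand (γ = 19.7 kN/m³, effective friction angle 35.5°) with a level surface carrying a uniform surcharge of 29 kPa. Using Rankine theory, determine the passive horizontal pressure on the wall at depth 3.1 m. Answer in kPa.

K_p = (1 + sin φ)/(1 − sin φ) = 3.770.
σ_v = γz + q = 19.7 × 3.1 + 29 = 90.07 kPa.
σ_h = K_p σ_v = 3.770 × 90.07 = 339.6 kPa.

340 kPa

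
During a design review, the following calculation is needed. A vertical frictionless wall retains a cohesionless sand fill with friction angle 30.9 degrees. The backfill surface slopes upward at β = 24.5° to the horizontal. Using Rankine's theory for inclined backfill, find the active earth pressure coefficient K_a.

K_a = cos β · (cos β − √(cos²β − cos²φ)) / (cos β + √(cos²β − cos²φ)).
cos β = 0.9100, cos φ = 0.8581, √(cos²β − cos²φ) = 0.3029.
K_a = 0.9100 × (0.9100 − 0.3029)/(0.9100 + 0.3029) = 0.4554.

0.455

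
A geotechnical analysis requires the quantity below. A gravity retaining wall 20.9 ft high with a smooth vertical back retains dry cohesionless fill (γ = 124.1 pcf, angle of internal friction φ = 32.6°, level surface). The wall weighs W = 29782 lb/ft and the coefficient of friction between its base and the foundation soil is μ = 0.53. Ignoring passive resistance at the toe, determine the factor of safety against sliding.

1.94

K_a = tan²(45° − 32.6°/2) = 0.2997.
P_a = ½K_aγH² = 0.5×0.2997×124.1×20.9² = 8124 lb/ft, acting at H/3 = 6.967 ft above the base.
FS_sliding = μW / P_a = 0.53×29782 / 8124 = 1.943.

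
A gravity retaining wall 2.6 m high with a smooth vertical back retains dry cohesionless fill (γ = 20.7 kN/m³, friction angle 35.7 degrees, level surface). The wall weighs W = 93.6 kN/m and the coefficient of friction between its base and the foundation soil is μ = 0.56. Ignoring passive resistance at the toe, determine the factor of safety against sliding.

K_a = tan²(45° − 35.7°/2) = 0.2630.
P_a = ½K_aγH² = 0.5×0.2630×20.7×2.6² = 18.40 kN/m, acting at H/3 = 0.8667 m above the base.
FS_sliding = μW / P_a = 0.56×93.6 / 18.40 = 2.849.

2.85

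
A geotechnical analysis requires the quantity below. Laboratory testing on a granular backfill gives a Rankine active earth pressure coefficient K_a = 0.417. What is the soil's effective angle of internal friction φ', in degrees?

24.3°

K_a = tan²(45° − φ/2) ⇒ 45° − φ/2 = arctan(√0.417) = 32.85°.
φ = 2(45° − 32.85°) = 24.29°.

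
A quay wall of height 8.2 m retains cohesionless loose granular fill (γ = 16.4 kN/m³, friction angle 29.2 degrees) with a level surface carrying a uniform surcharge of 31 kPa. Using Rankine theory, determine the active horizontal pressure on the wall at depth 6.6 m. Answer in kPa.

47.9 kPa

K_a = (1 − sin φ)/(1 + sin φ) = 0.3442.
σ_v = γz + q = 16.4 × 6.6 + 31 = 139.2 kPa.
σ_h = K_a σ_v = 0.3442 × 139.2 = 47.93 kPa.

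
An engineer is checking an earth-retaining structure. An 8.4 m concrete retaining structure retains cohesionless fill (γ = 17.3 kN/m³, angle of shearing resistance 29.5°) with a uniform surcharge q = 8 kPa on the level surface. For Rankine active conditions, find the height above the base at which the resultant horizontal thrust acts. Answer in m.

K_a = 0.3401.
Triangular part P₁ = ½K_aγH² = 207.6 at H/3 = 2.800 m; rectangular part P₂ = K_a q H = 22.85 at H/2 = 4.200 m.
ȳ = (P₁·2.800 + P₂·4.200)/(P₁+P₂) = 2.939 m.

2.94 m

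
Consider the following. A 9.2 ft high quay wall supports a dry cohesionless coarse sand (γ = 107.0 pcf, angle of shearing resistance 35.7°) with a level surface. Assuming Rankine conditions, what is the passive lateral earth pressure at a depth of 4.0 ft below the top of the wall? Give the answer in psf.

K_p = (1 + sin φ)/(1 − sin φ) = 3.802.
σ_h = K_p γ z = 3.802 × 107.0 × 4.0 = 1627 psf.

1630 psf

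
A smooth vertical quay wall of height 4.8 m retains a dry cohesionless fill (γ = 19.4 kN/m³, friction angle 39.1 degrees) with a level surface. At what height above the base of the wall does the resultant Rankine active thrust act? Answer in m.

K_a = 0.2265.
The pressure distribution is triangular, so the resultant acts at H/3 above the base = 4.8/3 = 1.600 m.

1.60 m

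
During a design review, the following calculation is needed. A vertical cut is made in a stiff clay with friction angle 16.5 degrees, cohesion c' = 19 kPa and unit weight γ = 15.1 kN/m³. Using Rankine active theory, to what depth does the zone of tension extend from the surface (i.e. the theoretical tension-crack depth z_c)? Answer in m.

3.37 m

K_a = tan²(45° − 16.5°/2) = 0.5576; √K_a = 0.7467.
The active pressure is zero where K_a γ z = 2c√K_a, so z_c = 2c/(γ√K_a) = 2×19/(15.1×0.7467) = 3.370 m.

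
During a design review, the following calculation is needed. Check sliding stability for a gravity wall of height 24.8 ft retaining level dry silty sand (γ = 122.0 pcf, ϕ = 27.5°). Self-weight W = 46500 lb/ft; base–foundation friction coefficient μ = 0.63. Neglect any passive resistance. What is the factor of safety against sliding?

2.12

K_a = tan²(45° − 27.5°/2) = 0.3682.
P_a = ½K_aγH² = 0.5×0.3682×122.0×24.8² = 13810 lb/ft, acting at H/3 = 8.267 ft above the base.
FS_sliding = μW / P_a = 0.63×46500 / 13810 = 2.121.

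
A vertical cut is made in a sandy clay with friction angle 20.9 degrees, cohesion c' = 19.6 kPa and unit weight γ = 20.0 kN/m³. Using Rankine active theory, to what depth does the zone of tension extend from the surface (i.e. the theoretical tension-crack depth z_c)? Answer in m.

K_a = tan²(45° − 20.9°/2) = 0.4741; √K_a = 0.6886.
The active pressure is zero where K_a γ z = 2c√K_a, so z_c = 2c/(γ√K_a) = 2×19.6/(20.0×0.6886) = 2.846 m.

2.85 m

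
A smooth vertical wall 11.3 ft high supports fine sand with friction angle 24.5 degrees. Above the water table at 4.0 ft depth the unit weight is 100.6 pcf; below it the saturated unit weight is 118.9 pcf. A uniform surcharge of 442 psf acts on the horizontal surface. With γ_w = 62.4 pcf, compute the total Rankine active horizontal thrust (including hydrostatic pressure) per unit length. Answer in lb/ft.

K_a = tan²(45° − φ/2) = 0.4137.
γ' = 118.9 − 62.4 = 56.50 pcf. h₂ = H − d_w = 7.3 ft.
σ'_h: at surface K_a·q = 182.9; at WT K_a(q+γd_w) = 349.4; at base K_a(q+γd_w+γ'h₂) = 520.0 psf.
P₁ = ½(182.9+349.4)×4.0 = 1064; P₂ = ½(349.4+520.0)×7.3 = 3173; P_w = ½γ_w h₂² = 1663.
Total = 1064+3173+1663 = 5900 lb/ft.

5900 lb/ft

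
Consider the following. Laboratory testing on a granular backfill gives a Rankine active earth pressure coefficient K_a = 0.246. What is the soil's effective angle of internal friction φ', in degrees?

K_a = tan²(45° − φ/2) ⇒ 45° − φ/2 = arctan(√0.246) = 26.38°.
φ = 2(45° − 26.38°) = 37.24°.

37.2°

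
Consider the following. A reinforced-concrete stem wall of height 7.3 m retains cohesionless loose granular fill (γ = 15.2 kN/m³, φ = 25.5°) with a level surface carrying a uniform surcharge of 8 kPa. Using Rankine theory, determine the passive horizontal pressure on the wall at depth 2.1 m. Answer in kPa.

K_p = (1 + sin φ)/(1 − sin φ) = 2.512.
σ_v = γz + q = 15.2 × 2.1 + 8 = 39.92 kPa.
σ_h = K_p σ_v = 2.512 × 39.92 = 100.3 kPa.

100 kPa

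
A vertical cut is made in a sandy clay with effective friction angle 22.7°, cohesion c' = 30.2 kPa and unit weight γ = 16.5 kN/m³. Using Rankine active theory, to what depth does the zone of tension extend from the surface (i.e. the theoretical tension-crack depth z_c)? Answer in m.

K_a = tan²(45° − 22.7°/2) = 0.4431; √K_a = 0.6657.
The active pressure is zero where K_a γ z = 2c√K_a, so z_c = 2c/(γ√K_a) = 2×30.2/(16.5×0.6657) = 5.499 m.

5.50 m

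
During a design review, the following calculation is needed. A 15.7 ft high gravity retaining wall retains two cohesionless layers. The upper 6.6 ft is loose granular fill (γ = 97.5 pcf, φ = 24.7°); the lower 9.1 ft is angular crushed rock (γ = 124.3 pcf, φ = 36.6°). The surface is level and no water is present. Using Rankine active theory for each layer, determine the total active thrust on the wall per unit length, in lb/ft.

3660 lb/ft

K_a1 = tan²(45°−24.7°/2) = 0.4106; K_a2 = tan²(45°−36.6°/2) = 0.2530.
Layer 1: σ at base = K_a1 γ₁ h₁ = 264.2 psf; P₁ = ½×264.2×6.6 = 871.9.
Layer 2: σ_v at top = γ₁h₁ = 643.5; σ_h top = K_a2×643.5 = 162.8; σ_h base = K_a2×(643.5+124.3×9.1) = 448.9.
P₂ = ½(162.8+448.9)×9.1 = 2783. Total P_a = 871.9+2783 = 3655 lb/ft.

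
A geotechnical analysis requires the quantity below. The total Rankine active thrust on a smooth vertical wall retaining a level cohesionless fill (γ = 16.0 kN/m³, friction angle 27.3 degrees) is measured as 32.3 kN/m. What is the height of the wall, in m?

K_a = 0.3711. P_a = ½ K_a γ H² ⇒ H = √(2P_a/(K_a γ)).
H = √(2×32.3/(0.3711×16.0)) = 3.298 m.

3.30 m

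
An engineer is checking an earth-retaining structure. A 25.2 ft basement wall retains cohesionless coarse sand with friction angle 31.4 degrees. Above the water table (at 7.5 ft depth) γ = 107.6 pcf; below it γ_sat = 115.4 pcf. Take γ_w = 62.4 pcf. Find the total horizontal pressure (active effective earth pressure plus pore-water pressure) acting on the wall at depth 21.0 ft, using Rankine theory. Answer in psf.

K_a = (1 − sin φ)/(1 + sin φ) = 0.3149.
γ' = 115.4 − 62.4 = 53.00 pcf.
Effective vertical stress at 21.0 ft: σ'_v = 107.6×7.5 + 53.00×13.5 = 1522 psf.
σ'_h = K_a σ'_v = 0.3149 × 1522 = 479.5 psf; u = γ_w × 13.5 = 842.4 psf.
Total σ_h = 479.5 + 842.4 = 1322 psf.

1320 psf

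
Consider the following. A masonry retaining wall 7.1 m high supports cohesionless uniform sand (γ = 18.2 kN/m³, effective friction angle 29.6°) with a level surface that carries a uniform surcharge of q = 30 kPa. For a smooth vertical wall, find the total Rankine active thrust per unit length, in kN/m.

K_a = tan²(45° − φ/2) = 0.3387.
Soil triangle: ½ K_a γ H² = 0.5×0.3387×18.2×7.1² = 155.4 kN/m.
Surcharge rectangle: K_a q H = 0.3387×30×7.1 = 72.15 kN/m.
Total = 155.4 + 72.15 = 227.5 kN/m.

228 kN/m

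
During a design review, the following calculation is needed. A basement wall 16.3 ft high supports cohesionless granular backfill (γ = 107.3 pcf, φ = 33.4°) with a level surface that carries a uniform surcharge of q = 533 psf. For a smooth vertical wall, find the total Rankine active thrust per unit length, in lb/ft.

K_a = tan²(45° − φ/2) = 0.2899.
Soil triangle: ½ K_a γ H² = 0.5×0.2899×107.3×16.3² = 4133 lb/ft.
Surcharge rectangle: K_a q H = 0.2899×533×16.3 = 2519 lb/ft.
Total = 4133 + 2519 = 6651 lb/ft.

6650 lb/ft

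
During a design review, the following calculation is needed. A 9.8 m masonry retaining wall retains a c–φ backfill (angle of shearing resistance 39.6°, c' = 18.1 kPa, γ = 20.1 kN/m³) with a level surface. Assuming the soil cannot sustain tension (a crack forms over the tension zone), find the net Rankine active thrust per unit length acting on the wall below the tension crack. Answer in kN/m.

79.4 kN/m

K_a = 0.2214; √K_a = 0.4706.
Tension-crack depth z_c = 2c/(γ√K_a) = 2×18.1/(20.1×0.4706) = 3.827 m.
σ_a at base = K_a γ H − 2c√K_a = 0.2214×20.1×9.8 − 2×18.1×0.4706 = 26.58 kPa.
P_a = ½ × 26.58 × (H − z_c) = 0.5×26.58×5.973 = 79.39 kN/m.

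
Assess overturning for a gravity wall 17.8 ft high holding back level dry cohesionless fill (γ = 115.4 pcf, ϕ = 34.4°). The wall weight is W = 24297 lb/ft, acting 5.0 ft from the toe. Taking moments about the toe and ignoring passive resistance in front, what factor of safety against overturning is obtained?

4.03

K_a = tan²(45° − 34.4°/2) = 0.2780.
P_a = ½K_aγH² = 0.5×0.2780×115.4×17.8² = 5082 lb/ft, acting at H/3 = 5.933 ft above the base.
Overturning moment M_o = P_a × H/3 = 5082 × 5.933 = 30150.
Resisting moment M_r = W × 5.0 = 24297 × 5.0 = 121500.
FS_overturning = M_r/M_o = 121500/30150 = 4.029.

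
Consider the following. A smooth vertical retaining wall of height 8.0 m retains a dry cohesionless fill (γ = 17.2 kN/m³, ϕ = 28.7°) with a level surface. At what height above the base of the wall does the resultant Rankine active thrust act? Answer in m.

2.67 m

K_a = 0.3511.
The pressure distribution is triangular, so the resultant acts at H/3 above the base = 8.0/3 = 2.667 m.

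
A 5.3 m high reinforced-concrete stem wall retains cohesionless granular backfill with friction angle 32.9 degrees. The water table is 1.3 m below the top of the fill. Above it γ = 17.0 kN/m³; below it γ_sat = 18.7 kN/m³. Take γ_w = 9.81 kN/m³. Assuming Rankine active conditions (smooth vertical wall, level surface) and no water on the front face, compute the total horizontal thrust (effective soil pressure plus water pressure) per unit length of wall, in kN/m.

K_a = tan²(45° − φ/2) = 0.2960.
γ' = 18.7 − 9.81 = 8.890 kN/m³. Depth below WT = 4.0 m.
σ'_h at WT = K_a γ d_w = 6.542 kPa; at base = 6.542 + K_a γ' × 4.0 = 17.07 kPa.
P₁ (0–1.3 m) = ½×6.542×1.3 = 4.252. P₂ (1.3–5.3 m) = ½(6.542+17.07)×4.0 = 47.22.
P_w = ½ γ_w h₂² = 0.5×9.81×4.0² = 78.48. Total = 4.252+47.22+78.48 = 130.0 kN/m.

130 kN/m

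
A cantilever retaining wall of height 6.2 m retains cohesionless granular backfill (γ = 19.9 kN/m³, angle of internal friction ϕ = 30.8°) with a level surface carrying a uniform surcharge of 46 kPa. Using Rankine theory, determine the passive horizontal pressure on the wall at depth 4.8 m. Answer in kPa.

K_p = (1 + sin φ)/(1 − sin φ) = 3.099.
σ_v = γz + q = 19.9 × 4.8 + 46 = 141.5 kPa.
σ_h = K_p σ_v = 3.099 × 141.5 = 438.5 kPa.

439 kPa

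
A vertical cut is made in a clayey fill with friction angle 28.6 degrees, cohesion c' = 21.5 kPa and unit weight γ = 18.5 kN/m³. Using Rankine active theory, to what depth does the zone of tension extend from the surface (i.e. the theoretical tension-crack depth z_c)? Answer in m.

3.91 m

K_a = tan²(45° − 28.6°/2) = 0.3525; √K_a = 0.5938.
The active pressure is zero where K_a γ z = 2c√K_a, so z_c = 2c/(γ√K_a) = 2×21.5/(18.5×0.5938) = 3.915 m.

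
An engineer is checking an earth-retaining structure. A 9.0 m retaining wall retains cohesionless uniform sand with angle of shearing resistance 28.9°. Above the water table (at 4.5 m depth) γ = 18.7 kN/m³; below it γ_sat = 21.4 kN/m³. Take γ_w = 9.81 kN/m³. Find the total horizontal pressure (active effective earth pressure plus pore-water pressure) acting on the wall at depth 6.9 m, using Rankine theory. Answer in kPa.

62.5 kPa

K_a = (1 − sin φ)/(1 + sin φ) = 0.3484.
γ' = 21.4 − 9.81 = 11.59 kN/m³.
Effective vertical stress at 6.9 m: σ'_v = 18.7×4.5 + 11.59×2.40 = 112.0 kPa.
σ'_h = K_a σ'_v = 0.3484 × 112.0 = 39.00 kPa; u = γ_w × 2.40 = 23.54 kPa.
Total σ_h = 39.00 + 23.54 = 62.55 kPa.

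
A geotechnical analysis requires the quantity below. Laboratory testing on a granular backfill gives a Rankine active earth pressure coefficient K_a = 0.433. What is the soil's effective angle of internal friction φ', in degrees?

23.3°

K_a = tan²(45° − φ/2) ⇒ 45° − φ/2 = arctan(√0.433) = 33.35°.
φ = 2(45° − 33.35°) = 23.31°.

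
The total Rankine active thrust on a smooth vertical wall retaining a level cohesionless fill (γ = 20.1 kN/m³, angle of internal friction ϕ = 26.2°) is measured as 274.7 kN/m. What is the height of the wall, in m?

8.40 m

K_a = 0.3874. P_a = ½ K_a γ H² ⇒ H = √(2P_a/(K_a γ)).
H = √(2×274.7/(0.3874×20.1)) = 8.399 m.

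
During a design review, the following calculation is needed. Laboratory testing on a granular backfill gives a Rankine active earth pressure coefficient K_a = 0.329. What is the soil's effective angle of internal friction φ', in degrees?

K_a = tan²(45° − φ/2) ⇒ 45° − φ/2 = arctan(√0.329) = 29.84°.
φ = 2(45° − 29.84°) = 30.32°.

30.3°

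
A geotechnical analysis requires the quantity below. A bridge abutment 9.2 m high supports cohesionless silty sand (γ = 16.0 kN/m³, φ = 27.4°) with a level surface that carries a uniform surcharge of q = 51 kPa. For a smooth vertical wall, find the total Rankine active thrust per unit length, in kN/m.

424 kN/m

K_a = tan²(45° − φ/2) = 0.3697.
Soil triangle: ½ K_a γ H² = 0.5×0.3697×16.0×9.2² = 250.3 kN/m.
Surcharge rectangle: K_a q H = 0.3697×51×9.2 = 173.5 kN/m.
Total = 250.3 + 173.5 = 423.8 kN/m.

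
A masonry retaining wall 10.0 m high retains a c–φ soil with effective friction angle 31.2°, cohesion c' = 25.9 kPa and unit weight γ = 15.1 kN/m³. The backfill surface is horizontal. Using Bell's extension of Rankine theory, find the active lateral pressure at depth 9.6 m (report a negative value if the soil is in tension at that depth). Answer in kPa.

K_a = (1 − sin φ)/(1 + sin φ) = 0.3175.
σ_a = K_a γ z − 2c√K_a = 0.3175×15.1×9.6 − 2×25.9×0.5635 = 16.84 kPa.

16.8 kPa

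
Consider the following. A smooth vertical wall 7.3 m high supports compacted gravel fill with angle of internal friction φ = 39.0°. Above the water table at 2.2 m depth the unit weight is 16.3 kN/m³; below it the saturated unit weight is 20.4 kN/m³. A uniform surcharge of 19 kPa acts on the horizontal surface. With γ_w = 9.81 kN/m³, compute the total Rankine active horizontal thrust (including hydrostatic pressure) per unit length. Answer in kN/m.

241 kN/m

K_a = tan²(45° − φ/2) = 0.2275.
γ' = 20.4 − 9.81 = 10.59 kN/m³. h₂ = H − d_w = 5.1 m.
σ'_h: at surface K_a·q = 4.323; at WT K_a(q+γd_w) = 12.48; at base K_a(q+γd_w+γ'h₂) = 24.77 kPa.
P₁ = ½(4.323+12.48)×2.2 = 18.48; P₂ = ½(12.48+24.77)×5.1 = 94.99; P_w = ½γ_w h₂² = 127.6.
Total = 18.48+94.99+127.6 = 241.0 kN/m.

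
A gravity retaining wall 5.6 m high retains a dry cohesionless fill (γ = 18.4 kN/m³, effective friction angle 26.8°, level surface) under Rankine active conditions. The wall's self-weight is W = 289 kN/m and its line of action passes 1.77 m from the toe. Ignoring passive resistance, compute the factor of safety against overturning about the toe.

K_a = tan²(45° − 26.8°/2) = 0.3785.
P_a = ½K_aγH² = 0.5×0.3785×18.4×5.6² = 109.2 kN/m, acting at H/3 = 1.867 m above the base.
Overturning moment M_o = P_a × H/3 = 109.2 × 1.867 = 203.8.
Resisting moment M_r = W × 1.77 = 289 × 1.77 = 511.5.
FS_overturning = M_r/M_o = 511.5/203.8 = 2.510.

2.51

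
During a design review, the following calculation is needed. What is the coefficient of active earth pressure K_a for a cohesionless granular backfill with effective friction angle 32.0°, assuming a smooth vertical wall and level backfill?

K_a = (1 − sin φ)/(1 + sin φ) = (1 − sin 32.0°)/(1 + sin 32.0°) = 0.3073.

0.307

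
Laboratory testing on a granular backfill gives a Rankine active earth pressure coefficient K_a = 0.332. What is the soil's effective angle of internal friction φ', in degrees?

30.1°

K_a = tan²(45° − φ/2) ⇒ 45° − φ/2 = arctan(√0.332) = 29.95°.
φ = 2(45° − 29.95°) = 30.10°.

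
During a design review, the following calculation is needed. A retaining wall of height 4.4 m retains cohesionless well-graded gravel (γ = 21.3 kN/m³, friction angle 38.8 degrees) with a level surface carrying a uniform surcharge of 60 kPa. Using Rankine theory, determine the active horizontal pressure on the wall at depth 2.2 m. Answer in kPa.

24.5 kPa

K_a = (1 − sin φ)/(1 + sin φ) = 0.2296.
σ_v = γz + q = 21.3 × 2.2 + 60 = 106.9 kPa.
σ_h = K_a σ_v = 0.2296 × 106.9 = 24.53 kPa.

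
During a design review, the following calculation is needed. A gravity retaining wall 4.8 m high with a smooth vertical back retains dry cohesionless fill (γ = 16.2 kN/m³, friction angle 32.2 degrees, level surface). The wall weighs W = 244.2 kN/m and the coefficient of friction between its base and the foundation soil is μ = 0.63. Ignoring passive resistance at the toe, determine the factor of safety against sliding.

K_a = tan²(45° − 32.2°/2) = 0.3047.
P_a = ½K_aγH² = 0.5×0.3047×16.2×4.8² = 56.87 kN/m, acting at H/3 = 1.600 m above the base.
FS_sliding = μW / P_a = 0.63×244.2 / 56.87 = 2.705.

2.71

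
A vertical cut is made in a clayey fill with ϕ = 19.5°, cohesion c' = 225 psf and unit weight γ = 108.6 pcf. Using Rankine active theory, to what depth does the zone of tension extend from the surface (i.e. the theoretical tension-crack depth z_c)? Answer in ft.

5.86 ft

K_a = tan²(45° − 19.5°/2) = 0.4995; √K_a = 0.7067.
The active pressure is zero where K_a γ z = 2c√K_a, so z_c = 2c/(γ√K_a) = 2×225/(108.6×0.7067) = 5.863 ft.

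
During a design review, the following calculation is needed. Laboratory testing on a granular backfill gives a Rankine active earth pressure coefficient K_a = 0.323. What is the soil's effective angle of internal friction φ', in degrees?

K_a = tan²(45° − φ/2) ⇒ 45° − φ/2 = arctan(√0.323) = 29.61°.
φ = 2(45° − 29.61°) = 30.78°.

30.8°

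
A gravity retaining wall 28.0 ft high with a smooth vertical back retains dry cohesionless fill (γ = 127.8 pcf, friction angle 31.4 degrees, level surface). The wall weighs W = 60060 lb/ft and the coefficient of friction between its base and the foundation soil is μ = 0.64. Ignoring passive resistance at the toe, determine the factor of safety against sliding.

K_a = tan²(45° − 31.4°/2) = 0.3149.
P_a = ½K_aγH² = 0.5×0.3149×127.8×28.0² = 15780 lb/ft, acting at H/3 = 9.333 ft above the base.
FS_sliding = μW / P_a = 0.64×60060 / 15780 = 2.436.

2.44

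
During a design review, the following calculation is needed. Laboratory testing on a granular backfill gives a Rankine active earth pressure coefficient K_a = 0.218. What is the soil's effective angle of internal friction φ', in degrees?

39.9°

K_a = tan²(45° − φ/2) ⇒ 45° − φ/2 = arctan(√0.218) = 25.03°.
φ = 2(45° − 25.03°) = 39.94°.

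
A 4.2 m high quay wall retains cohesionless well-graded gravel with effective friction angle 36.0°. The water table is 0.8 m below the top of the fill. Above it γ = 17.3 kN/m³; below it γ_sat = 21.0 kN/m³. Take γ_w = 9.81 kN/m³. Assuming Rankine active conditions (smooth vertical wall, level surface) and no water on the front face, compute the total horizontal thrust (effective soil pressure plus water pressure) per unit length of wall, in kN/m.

K_a = tan²(45° − φ/2) = 0.2596.
γ' = 21.0 − 9.81 = 11.19 kN/m³. Depth below WT = 3.4 m.
σ'_h at WT = K_a γ d_w = 3.593 kPa; at base = 3.593 + K_a γ' × 3.4 = 13.47 kPa.
P₁ (0–0.8 m) = ½×3.593×0.8 = 1.437. P₂ (0.8–4.2 m) = ½(3.593+13.47)×3.4 = 29.01.
P_w = ½ γ_w h₂² = 0.5×9.81×3.4² = 56.70. Total = 1.437+29.01+56.70 = 87.15 kN/m.

87.1 kN/m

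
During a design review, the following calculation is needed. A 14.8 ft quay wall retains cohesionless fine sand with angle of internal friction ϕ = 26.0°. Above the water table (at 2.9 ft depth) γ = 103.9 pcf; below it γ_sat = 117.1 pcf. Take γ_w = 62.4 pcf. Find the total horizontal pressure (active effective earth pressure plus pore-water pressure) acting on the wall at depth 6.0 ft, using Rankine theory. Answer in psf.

K_a = (1 − sin φ)/(1 + sin φ) = 0.3905.
γ' = 117.1 − 62.4 = 54.70 pcf.
Effective vertical stress at 6.0 ft: σ'_v = 103.9×2.9 + 54.70×3.10 = 470.9 psf.
σ'_h = K_a σ'_v = 0.3905 × 470.9 = 183.9 psf; u = γ_w × 3.10 = 193.4 psf.
Total σ_h = 183.9 + 193.4 = 377.3 psf.

377 psf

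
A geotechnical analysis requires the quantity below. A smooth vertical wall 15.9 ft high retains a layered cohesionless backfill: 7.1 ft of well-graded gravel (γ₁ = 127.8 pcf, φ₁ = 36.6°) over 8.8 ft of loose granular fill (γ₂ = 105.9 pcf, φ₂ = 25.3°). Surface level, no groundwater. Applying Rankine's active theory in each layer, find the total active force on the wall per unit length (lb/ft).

5660 lb/ft

K_a1 = tan²(45°−36.6°/2) = 0.2530; K_a2 = tan²(45°−25.3°/2) = 0.4012.
Layer 1: σ at base = K_a1 γ₁ h₁ = 229.5 psf; P₁ = ½×229.5×7.1 = 814.8.
Layer 2: σ_v at top = γ₁h₁ = 907.4; σ_h top = K_a2×907.4 = 364.0; σ_h base = K_a2×(907.4+105.9×8.8) = 737.9.
P₂ = ½(364.0+737.9)×8.8 = 4849. Total P_a = 814.8+4849 = 5663 lb/ft.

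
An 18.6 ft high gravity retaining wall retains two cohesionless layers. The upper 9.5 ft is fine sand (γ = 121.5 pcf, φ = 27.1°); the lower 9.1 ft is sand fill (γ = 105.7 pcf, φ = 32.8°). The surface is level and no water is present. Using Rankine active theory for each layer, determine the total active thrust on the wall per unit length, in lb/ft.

K_a1 = tan²(45°−27.1°/2) = 0.3741; K_a2 = tan²(45°−32.8°/2) = 0.2973.
Layer 1: σ at base = K_a1 γ₁ h₁ = 431.8 psf; P₁ = ½×431.8×9.5 = 2051.
Layer 2: σ_v at top = γ₁h₁ = 1154; σ_h top = K_a2×1154 = 343.1; σ_h base = K_a2×(1154+105.7×9.1) = 629.0.
P₂ = ½(343.1+629.0)×9.1 = 4423. Total P_a = 2051+4423 = 6474 lb/ft.

6470 lb/ft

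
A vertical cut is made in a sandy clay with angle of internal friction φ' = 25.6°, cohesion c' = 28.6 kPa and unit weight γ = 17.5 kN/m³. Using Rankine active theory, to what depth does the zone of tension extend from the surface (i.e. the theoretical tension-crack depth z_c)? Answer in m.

K_a = tan²(45° − 25.6°/2) = 0.3966; √K_a = 0.6297.
The active pressure is zero where K_a γ z = 2c√K_a, so z_c = 2c/(γ√K_a) = 2×28.6/(17.5×0.6297) = 5.190 m.

5.19 m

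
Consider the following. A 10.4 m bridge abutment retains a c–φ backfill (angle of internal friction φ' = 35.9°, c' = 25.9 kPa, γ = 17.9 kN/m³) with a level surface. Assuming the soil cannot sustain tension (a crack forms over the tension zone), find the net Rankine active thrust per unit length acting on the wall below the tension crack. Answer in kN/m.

52.3 kN/m

K_a = 0.2607; √K_a = 0.5106.
Tension-crack depth z_c = 2c/(γ√K_a) = 2×25.9/(17.9×0.5106) = 5.667 m.
σ_a at base = K_a γ H − 2c√K_a = 0.2607×17.9×10.4 − 2×25.9×0.5106 = 22.09 kPa.
P_a = ½ × 22.09 × (H − z_c) = 0.5×22.09×4.733 = 52.27 kN/m.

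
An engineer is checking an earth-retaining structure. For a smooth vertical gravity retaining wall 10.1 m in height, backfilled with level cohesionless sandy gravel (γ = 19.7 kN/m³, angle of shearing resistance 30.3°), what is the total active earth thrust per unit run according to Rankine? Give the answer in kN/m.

331 kN/m

K_a = tan²(45° − φ/2) = 0.3293.
P_a = ½ K_a γ H² = 0.5 × 0.3293 × 19.7 × 10.1² = 330.9 kN/m.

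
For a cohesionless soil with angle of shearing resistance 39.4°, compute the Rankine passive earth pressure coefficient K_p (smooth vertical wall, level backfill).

4.48

K_p = (1 + sin φ)/(1 − sin φ) = tan²(45° + 39.4°/2) = 4.475.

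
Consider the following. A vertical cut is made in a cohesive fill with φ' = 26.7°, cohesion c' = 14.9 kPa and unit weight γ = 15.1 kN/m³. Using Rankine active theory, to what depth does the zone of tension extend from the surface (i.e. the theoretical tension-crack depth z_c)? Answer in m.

3.20 m

K_a = tan²(45° − 26.7°/2) = 0.3800; √K_a = 0.6164.
The active pressure is zero where K_a γ z = 2c√K_a, so z_c = 2c/(γ√K_a) = 2×14.9/(15.1×0.6164) = 3.202 m.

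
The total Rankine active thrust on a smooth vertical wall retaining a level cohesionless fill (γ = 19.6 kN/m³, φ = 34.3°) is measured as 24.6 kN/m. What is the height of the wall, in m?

3.00 m

K_a = 0.2792. P_a = ½ K_a γ H² ⇒ H = √(2P_a/(K_a γ)).
H = √(2×24.6/(0.2792×19.6)) = 2.999 m.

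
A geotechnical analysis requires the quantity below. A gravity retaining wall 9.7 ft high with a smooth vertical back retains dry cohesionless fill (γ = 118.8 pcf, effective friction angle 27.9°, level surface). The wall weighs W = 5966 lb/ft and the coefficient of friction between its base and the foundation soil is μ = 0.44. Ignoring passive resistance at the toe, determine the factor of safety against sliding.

K_a = tan²(45° − 27.9°/2) = 0.3625.
P_a = ½K_aγH² = 0.5×0.3625×118.8×9.7² = 2026 lb/ft, acting at H/3 = 3.233 ft above the base.
FS_sliding = μW / P_a = 0.44×5966 / 2026 = 1.296.

1.30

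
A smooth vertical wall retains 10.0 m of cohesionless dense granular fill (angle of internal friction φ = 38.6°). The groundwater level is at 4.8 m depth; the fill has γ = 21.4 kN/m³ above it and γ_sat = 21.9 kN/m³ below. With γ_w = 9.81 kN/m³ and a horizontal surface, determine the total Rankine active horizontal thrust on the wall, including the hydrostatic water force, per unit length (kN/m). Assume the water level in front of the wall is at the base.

K_a = tan²(45° − φ/2) = 0.2316.
γ' = 21.9 − 9.81 = 12.09 kN/m³. Depth below WT = 5.2 m.
σ'_h at WT = K_a γ d_w = 23.79 kPa; at base = 23.79 + K_a γ' × 5.2 = 38.35 kPa.
P₁ (0–4.8 m) = ½×23.79×4.8 = 57.10. P₂ (4.8–10.0 m) = ½(23.79+38.35)×5.2 = 161.6.
P_w = ½ γ_w h₂² = 0.5×9.81×5.2² = 132.6. Total = 57.10+161.6+132.6 = 351.3 kN/m.

351 kN/m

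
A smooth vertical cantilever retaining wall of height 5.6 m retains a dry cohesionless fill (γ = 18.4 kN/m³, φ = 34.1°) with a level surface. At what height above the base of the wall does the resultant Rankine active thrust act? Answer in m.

K_a = 0.2815.
The pressure distribution is triangular, so the resultant acts at H/3 above the base = 5.6/3 = 1.867 m.

1.87 m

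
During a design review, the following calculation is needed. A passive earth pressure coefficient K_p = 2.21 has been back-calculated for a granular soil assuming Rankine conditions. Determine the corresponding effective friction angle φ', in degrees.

K_p = (1+sin φ)/(1−sin φ) ⇒ sin φ = (K_p − 1)/(K_p + 1) = 0.3769.
φ = arcsin(0.3769) = 22.14°.

22.1°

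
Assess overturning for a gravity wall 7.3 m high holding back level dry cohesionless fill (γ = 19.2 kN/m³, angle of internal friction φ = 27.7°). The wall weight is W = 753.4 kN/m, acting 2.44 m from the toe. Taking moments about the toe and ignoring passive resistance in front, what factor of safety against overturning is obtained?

K_a = tan²(45° − 27.7°/2) = 0.3653.
P_a = ½K_aγH² = 0.5×0.3653×19.2×7.3² = 186.9 kN/m, acting at H/3 = 2.433 m above the base.
Overturning moment M_o = P_a × H/3 = 186.9 × 2.433 = 454.8.
Resisting moment M_r = W × 2.44 = 753.4 × 2.44 = 1838.
FS_overturning = M_r/M_o = 1838/454.8 = 4.042.

4.04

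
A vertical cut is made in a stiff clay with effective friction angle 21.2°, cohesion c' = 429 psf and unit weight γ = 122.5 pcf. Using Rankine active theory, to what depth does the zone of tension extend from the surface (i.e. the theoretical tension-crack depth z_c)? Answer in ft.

10.2 ft

K_a = tan²(45° − 21.2°/2) = 0.4688; √K_a = 0.6847.
The active pressure is zero where K_a γ z = 2c√K_a, so z_c = 2c/(γ√K_a) = 2×429/(122.5×0.6847) = 10.23 ft.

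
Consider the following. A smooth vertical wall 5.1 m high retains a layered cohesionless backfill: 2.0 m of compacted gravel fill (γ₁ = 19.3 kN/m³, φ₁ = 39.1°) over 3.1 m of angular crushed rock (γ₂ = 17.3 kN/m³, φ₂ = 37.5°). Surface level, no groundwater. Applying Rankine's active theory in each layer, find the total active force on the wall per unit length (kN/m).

58.1 kN/m

K_a1 = tan²(45°−39.1°/2) = 0.2265; K_a2 = tan²(45°−37.5°/2) = 0.2432.
Layer 1: σ at base = K_a1 γ₁ h₁ = 8.742 kPa; P₁ = ½×8.742×2.0 = 8.742.
Layer 2: σ_v at top = γ₁h₁ = 38.60; σ_h top = K_a2×38.60 = 9.387; σ_h base = K_a2×(38.60+17.3×3.1) = 22.43.
P₂ = ½(9.387+22.43)×3.1 = 49.32. Total P_a = 8.742+49.32 = 58.06 kN/m.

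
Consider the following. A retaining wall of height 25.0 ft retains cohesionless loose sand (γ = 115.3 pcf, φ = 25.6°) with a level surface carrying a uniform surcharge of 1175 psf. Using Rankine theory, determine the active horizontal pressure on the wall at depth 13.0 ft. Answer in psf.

K_a = (1 − sin φ)/(1 + sin φ) = 0.3966.
σ_v = γz + q = 115.3 × 13.0 + 1175 = 2674 psf.
σ_h = K_a σ_v = 0.3966 × 2674 = 1060 psf.

1060 psf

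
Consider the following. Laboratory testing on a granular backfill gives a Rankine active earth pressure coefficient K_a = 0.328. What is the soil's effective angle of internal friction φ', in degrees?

30.4°

K_a = tan²(45° − φ/2) ⇒ 45° − φ/2 = arctan(√0.328) = 29.80°.
φ = 2(45° − 29.80°) = 30.40°.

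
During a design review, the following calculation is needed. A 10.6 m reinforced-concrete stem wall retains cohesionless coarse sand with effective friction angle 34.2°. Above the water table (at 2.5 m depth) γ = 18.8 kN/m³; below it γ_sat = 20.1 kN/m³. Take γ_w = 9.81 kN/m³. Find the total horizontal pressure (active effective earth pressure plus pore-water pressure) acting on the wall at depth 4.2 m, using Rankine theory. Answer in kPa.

K_a = (1 − sin φ)/(1 + sin φ) = 0.2803.
γ' = 20.1 − 9.81 = 10.29 kN/m³.
Effective vertical stress at 4.2 m: σ'_v = 18.8×2.5 + 10.29×1.70 = 64.49 kPa.
σ'_h = K_a σ'_v = 0.2803 × 64.49 = 18.08 kPa; u = γ_w × 1.70 = 16.68 kPa.
Total σ_h = 18.08 + 16.68 = 34.76 kPa.

34.8 kPa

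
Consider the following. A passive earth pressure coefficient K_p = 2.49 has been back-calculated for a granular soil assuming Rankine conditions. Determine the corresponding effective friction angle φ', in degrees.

25.3°

K_p = (1+sin φ)/(1−sin φ) ⇒ sin φ = (K_p − 1)/(K_p + 1) = 0.4269.
φ = arcsin(0.4269) = 25.27°.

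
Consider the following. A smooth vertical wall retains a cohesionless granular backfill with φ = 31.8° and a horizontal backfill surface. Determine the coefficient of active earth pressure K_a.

K_a = tan²(45° − φ/2) = tan²(29.10°) = 0.3098.

0.310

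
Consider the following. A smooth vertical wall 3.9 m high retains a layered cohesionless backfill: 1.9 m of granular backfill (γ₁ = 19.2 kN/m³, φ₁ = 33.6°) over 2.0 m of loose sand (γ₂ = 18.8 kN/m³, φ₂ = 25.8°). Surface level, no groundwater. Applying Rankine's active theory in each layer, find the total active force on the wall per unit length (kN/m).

53.5 kN/m

K_a1 = tan²(45°−33.6°/2) = 0.2875; K_a2 = tan²(45°−25.8°/2) = 0.3935.
Layer 1: σ at base = K_a1 γ₁ h₁ = 10.49 kPa; P₁ = ½×10.49×1.9 = 9.964.
Layer 2: σ_v at top = γ₁h₁ = 36.48; σ_h top = K_a2×36.48 = 14.36; σ_h base = K_a2×(36.48+18.8×2.0) = 29.15.
P₂ = ½(14.36+29.15)×2.0 = 43.51. Total P_a = 9.964+43.51 = 53.47 kN/m.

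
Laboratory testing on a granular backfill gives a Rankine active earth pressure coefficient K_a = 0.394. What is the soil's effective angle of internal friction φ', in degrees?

K_a = tan²(45° − φ/2) ⇒ 45° − φ/2 = arctan(√0.394) = 32.12°.
φ = 2(45° − 32.12°) = 25.77°.

25.8°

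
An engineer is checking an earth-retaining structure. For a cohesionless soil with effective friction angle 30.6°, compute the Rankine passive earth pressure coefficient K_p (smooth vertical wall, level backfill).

3.07

K_p = (1 + sin φ)/(1 − sin φ) = tan²(45° + 30.6°/2) = 3.074.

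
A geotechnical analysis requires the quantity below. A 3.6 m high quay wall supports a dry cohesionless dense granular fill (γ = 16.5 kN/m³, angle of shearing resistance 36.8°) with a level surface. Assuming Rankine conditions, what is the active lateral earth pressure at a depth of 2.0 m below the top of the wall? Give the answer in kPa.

K_a = (1 − sin φ)/(1 + sin φ) = 0.2508.
σ_h = K_a γ z = 0.2508 × 16.5 × 2.0 = 8.275 kPa.

8.28 kPa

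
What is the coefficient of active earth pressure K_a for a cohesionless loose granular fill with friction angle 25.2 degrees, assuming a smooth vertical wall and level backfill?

0.403

K_a = (1 − sin φ)/(1 + sin φ) = (1 − sin 25.2°)/(1 + sin 25.2°) = 0.4027.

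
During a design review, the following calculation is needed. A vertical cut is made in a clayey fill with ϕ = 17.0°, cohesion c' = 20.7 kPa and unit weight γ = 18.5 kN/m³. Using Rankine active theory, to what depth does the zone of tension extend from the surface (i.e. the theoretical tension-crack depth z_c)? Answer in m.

3.02 m

K_a = tan²(45° − 17.0°/2) = 0.5475; √K_a = 0.7400.
The active pressure is zero where K_a γ z = 2c√K_a, so z_c = 2c/(γ√K_a) = 2×20.7/(18.5×0.7400) = 3.024 m.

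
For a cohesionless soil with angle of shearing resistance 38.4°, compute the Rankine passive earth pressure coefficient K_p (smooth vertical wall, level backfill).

K_p = (1 + sin φ)/(1 − sin φ) = tan²(45° + 38.4°/2) = 4.279.

4.28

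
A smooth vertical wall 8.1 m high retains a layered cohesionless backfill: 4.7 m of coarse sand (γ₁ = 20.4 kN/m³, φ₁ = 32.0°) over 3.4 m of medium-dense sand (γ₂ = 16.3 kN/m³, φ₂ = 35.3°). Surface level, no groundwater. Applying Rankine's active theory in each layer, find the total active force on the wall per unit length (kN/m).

K_a1 = tan²(45°−32.0°/2) = 0.3073; K_a2 = tan²(45°−35.3°/2) = 0.2675.
Layer 1: σ at base = K_a1 γ₁ h₁ = 29.46 kPa; P₁ = ½×29.46×4.7 = 69.23.
Layer 2: σ_v at top = γ₁h₁ = 95.88; σ_h top = K_a2×95.88 = 25.65; σ_h base = K_a2×(95.88+16.3×3.4) = 40.48.
P₂ = ½(25.65+40.48)×3.4 = 112.4. Total P_a = 69.23+112.4 = 181.7 kN/m.

182 kN/m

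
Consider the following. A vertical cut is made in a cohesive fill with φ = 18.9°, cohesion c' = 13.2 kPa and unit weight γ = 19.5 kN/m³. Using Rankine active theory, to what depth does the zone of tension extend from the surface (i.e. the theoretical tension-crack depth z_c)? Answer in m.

1.89 m

K_a = tan²(45° − 18.9°/2) = 0.5107; √K_a = 0.7146.
The active pressure is zero where K_a γ z = 2c√K_a, so z_c = 2c/(γ√K_a) = 2×13.2/(19.5×0.7146) = 1.895 m.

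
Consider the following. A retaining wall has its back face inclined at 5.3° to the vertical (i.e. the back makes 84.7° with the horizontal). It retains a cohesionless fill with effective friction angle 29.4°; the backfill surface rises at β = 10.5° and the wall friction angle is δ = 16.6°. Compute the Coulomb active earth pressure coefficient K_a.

K_a = sin²(α+φ) / [sin²α · sin(α−δ) · (1 + √{sin(φ+δ)sin(φ−β) / (sin(α−δ)sin(α+β))})²].
With α = 84.7°, φ = 29.4°, δ = 16.6°, β = 10.5°: K_a = 0.4014.

0.401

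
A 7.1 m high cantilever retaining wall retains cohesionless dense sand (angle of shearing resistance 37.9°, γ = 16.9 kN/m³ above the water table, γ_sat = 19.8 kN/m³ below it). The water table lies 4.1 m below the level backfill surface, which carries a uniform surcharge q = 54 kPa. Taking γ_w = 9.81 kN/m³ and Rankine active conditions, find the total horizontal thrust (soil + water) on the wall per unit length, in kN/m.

K_a = tan²(45° − φ/2) = 0.2389.
γ' = 19.8 − 9.81 = 9.990 kN/m³. h₂ = H − d_w = 3.0 m.
σ'_h: at surface K_a·q = 12.90; at WT K_a(q+γd_w) = 29.46; at base K_a(q+γd_w+γ'h₂) = 36.62 kPa.
P₁ = ½(12.90+29.46)×4.1 = 86.84; P₂ = ½(29.46+36.62)×3.0 = 99.12; P_w = ½γ_w h₂² = 44.14.
Total = 86.84+99.12+44.14 = 230.1 kN/m.

230 kN/m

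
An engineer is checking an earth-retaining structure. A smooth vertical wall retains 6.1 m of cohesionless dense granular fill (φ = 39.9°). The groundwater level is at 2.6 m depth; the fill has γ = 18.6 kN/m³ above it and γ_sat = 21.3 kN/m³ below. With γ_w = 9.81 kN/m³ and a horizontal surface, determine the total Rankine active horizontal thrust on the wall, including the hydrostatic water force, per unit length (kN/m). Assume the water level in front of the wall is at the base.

126 kN/m

K_a = tan²(45° − φ/2) = 0.2184.
γ' = 21.3 − 9.81 = 11.49 kN/m³. Depth below WT = 3.5 m.
σ'_h at WT = K_a γ d_w = 10.56 kPa; at base = 10.56 + K_a γ' × 3.5 = 19.35 kPa.
P₁ (0–2.6 m) = ½×10.56×2.6 = 13.73. P₂ (2.6–6.1 m) = ½(10.56+19.35)×3.5 = 52.34.
P_w = ½ γ_w h₂² = 0.5×9.81×3.5² = 60.09. Total = 13.73+52.34+60.09 = 126.2 kN/m.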